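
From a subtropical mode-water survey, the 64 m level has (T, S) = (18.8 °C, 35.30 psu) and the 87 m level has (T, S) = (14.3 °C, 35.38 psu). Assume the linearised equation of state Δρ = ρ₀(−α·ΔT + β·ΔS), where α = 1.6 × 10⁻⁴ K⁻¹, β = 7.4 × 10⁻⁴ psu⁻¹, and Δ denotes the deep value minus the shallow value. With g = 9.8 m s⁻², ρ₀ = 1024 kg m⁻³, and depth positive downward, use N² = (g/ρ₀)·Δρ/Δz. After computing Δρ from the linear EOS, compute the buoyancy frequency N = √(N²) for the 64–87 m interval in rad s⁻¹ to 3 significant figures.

0.0182 rad s⁻¹

ΔT = -4.5 K, ΔS = +0.08 psu (deep − shallow).
Δρ/ρ₀ = −αΔT + βΔS = 7.20 × 10⁻⁴ + 5.92 × 10⁻⁵ = 7.792 × 10⁻⁴, so Δρ ≈ 0.7979 kg m⁻³.
N² = (g/ρ₀)·Δρ/Δz = g·(Δρ/ρ₀)/Δz = 9.8 × 7.792 × 10⁻⁴ / 23 = 3.3201 × 10⁻⁴ s⁻².
N = √(3.3201 × 10⁻⁴) = 0.018221 rad s⁻¹ ≈ 0.0182 rad s⁻¹.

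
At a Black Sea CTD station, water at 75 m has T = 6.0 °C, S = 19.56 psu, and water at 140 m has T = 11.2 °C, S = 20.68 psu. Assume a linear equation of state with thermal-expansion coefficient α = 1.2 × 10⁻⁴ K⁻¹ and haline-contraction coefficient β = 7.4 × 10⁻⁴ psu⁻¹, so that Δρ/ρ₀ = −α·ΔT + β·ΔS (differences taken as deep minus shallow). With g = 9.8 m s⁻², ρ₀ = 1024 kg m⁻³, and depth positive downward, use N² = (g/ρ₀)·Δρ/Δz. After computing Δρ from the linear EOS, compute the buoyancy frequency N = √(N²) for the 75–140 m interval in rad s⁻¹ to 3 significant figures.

5.56 × 10⁻³ rad s⁻¹

ΔT = +5.2 K, ΔS = +1.12 psu (deep − shallow).
Δρ/ρ₀ = −αΔT + βΔS = -6.24 × 10⁻⁴ + 8.288 × 10⁻⁴ = 2.048 × 10⁻⁴, so Δρ ≈ 0.2097 kg m⁻³.
N² = (g/ρ₀)·Δρ/Δz = g·(Δρ/ρ₀)/Δz = 9.8 × 2.048 × 10⁻⁴ / 65 = 3.0878 × 10⁻⁵ s⁻².
N = √(3.0878 × 10⁻⁵) = 5.5568 × 10⁻³ rad s⁻¹ ≈ 5.56 × 10⁻³ rad s⁻¹.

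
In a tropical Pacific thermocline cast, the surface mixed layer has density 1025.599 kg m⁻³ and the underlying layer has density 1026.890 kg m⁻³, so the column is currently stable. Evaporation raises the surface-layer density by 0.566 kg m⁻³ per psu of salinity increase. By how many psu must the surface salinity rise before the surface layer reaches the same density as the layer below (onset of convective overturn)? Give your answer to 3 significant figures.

Density deficit of the surface layer: 1026.890 − 1025.599 = 1.291 kg m⁻³.
Required change = 1.291 / 0.566 = 2.28 psu.

2.28 psu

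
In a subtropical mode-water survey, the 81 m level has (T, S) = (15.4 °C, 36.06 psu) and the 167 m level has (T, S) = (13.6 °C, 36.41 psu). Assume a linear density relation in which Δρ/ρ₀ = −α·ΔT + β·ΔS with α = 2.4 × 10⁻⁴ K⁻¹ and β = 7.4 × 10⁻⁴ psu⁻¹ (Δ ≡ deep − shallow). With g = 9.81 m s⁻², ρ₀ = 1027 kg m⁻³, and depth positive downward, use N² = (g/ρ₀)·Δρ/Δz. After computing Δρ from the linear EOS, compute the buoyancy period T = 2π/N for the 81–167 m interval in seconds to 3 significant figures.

ΔT = -1.8 K, ΔS = +0.35 psu (deep − shallow).
Δρ/ρ₀ = −αΔT + βΔS = 4.32 × 10⁻⁴ + 2.59 × 10⁻⁴ = 6.91 × 10⁻⁴, so Δρ ≈ 0.7097 kg m⁻³.
N² = (g/ρ₀)·Δρ/Δz = g·(Δρ/ρ₀)/Δz = 9.81 × 6.91 × 10⁻⁴ / 86 = 7.8822 × 10⁻⁵ s⁻².
N = √(7.8822 × 10⁻⁵) = 8.8782 × 10⁻³ rad s⁻¹ → T = 2π/N = 707.71 s ≈ 708 s.

708 s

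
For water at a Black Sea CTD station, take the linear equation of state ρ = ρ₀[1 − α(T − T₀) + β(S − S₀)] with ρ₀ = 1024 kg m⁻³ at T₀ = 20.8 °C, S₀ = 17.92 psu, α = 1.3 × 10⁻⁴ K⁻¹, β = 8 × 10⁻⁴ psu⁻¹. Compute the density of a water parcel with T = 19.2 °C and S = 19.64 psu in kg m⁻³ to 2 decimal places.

1025.62 kg m⁻³

T − T₀ = -1.6 K, S − S₀ = +1.72 psu.
Bracket = 1 − α·(-1.6) + β·(+1.72) = 1 + (1.584 × 10⁻³) = 1.0015840.
ρ = 1024 × 1.0015840 = 1025.62 kg m⁻³.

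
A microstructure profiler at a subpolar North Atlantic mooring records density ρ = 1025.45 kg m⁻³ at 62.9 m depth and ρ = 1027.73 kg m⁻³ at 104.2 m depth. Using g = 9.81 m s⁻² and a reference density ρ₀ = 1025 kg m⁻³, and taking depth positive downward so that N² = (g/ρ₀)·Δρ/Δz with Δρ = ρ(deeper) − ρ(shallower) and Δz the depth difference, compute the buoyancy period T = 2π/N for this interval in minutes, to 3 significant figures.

Δρ = 1027.73 − 1025.45 = 2.28 kg m⁻³ over Δz = 104.2 − 62.9 = 41.3 m.
N² = (9.81/1025) × (2.28/41.3) = 5.2836 × 10⁻⁴ s⁻².
N = √(5.2836 × 10⁻⁴) = 0.022986 rad s⁻¹, so T = 2π/N = 273.35 s = 4.5558 min ≈ 4.56 min.

4.56 min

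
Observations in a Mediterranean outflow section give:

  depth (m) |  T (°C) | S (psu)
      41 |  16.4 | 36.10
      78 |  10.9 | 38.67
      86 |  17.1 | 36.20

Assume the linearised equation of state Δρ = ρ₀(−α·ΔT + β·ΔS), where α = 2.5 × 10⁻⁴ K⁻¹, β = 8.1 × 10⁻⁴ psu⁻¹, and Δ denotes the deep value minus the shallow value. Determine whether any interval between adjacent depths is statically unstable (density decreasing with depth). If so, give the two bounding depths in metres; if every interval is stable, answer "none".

Evaluate Δρ/ρ₀ = −αΔT + βΔS across each adjacent pair:
  41–78 m: −αΔT+βΔS = −(2.5 × 10⁻⁴)(-5.5)+(8.1 × 10⁻⁴)(+2.57) = 3.5 × 10⁻³ → stable
  78–86 m: −αΔT+βΔS = −(2.5 × 10⁻⁴)(+6.2)+(8.1 × 10⁻⁴)(-2.47) = -3.6 × 10⁻³ → UNSTABLE
The 78–86 m interval has Δρ < 0: lighter water underlies denser water.

78–86 m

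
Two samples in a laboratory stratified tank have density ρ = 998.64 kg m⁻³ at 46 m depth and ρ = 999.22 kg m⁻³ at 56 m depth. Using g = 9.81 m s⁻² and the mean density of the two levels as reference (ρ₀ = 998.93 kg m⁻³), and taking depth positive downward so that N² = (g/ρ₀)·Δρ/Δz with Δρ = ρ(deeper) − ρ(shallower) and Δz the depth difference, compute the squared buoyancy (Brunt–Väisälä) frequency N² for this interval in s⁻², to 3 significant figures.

5.70 × 10⁻⁴ s⁻²

Δρ = 999.22 − 998.64 = 0.58 kg m⁻³ over Δz = 56 − 46 = 10 m.
N² = (9.81/998.93) × (0.58/10) = 5.6959 × 10⁻⁴ s⁻² ≈ 5.70 × 10⁻⁴ s⁻².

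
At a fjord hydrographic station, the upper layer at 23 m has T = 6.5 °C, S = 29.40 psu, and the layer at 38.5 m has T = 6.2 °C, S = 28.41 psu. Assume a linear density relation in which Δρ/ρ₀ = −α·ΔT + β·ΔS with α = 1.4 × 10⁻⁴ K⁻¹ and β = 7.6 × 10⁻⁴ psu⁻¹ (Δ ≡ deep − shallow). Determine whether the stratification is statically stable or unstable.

unstable

ΔT = 6.2 − 6.5 = -0.3 K and ΔS = 28.41 − 29.40 = -0.99 psu (deep − shallow).
−αΔT = 4.20 × 10⁻⁵; βΔS = -7.524 × 10⁻⁴; sum Δρ/ρ₀ = -7.104 × 10⁻⁴.
Δρ/ρ₀ < 0, so Δρ < 0: deeper water is lighter → statically unstable; the column would overturn.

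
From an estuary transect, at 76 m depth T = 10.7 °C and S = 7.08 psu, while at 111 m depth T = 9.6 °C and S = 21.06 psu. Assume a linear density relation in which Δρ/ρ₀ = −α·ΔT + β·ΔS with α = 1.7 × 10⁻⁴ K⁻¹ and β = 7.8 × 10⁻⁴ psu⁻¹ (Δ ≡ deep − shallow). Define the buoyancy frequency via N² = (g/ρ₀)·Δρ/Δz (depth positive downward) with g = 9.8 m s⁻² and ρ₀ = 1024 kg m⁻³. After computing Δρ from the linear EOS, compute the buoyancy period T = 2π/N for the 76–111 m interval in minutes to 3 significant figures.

ΔT = -1.1 K, ΔS = +13.98 psu (deep − shallow).
Δρ/ρ₀ = −αΔT + βΔS = 1.87 × 10⁻⁴ + 0.0109044 = 0.0110914, so Δρ ≈ 11.36 kg m⁻³.
N² = (g/ρ₀)·Δρ/Δz = g·(Δρ/ρ₀)/Δz = 9.8 × 0.0110914 / 35 = 3.1056 × 10⁻³ s⁻².
N = √(3.1056 × 10⁻³) = 0.055728 rad s⁻¹ → T = 2π/N = 112.75 s = 1.8792 min ≈ 1.88 min.

1.88 min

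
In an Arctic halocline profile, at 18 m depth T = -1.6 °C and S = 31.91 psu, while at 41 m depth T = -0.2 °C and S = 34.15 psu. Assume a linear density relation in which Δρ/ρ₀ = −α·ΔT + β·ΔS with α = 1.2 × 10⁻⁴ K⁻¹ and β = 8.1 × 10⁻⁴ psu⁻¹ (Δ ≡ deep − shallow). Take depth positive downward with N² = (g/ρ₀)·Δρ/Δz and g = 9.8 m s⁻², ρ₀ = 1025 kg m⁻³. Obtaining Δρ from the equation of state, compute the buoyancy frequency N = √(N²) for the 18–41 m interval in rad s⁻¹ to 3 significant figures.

ΔT = +1.4 K, ΔS = +2.24 psu (deep − shallow).
Δρ/ρ₀ = −αΔT + βΔS = -1.68 × 10⁻⁴ + 1.8144 × 10⁻³ = 1.6464 × 10⁻³, so Δρ ≈ 1.688 kg m⁻³.
N² = (g/ρ₀)·Δρ/Δz = g·(Δρ/ρ₀)/Δz = 9.8 × 1.6464 × 10⁻³ / 23 = 7.0151 × 10⁻⁴ s⁻².
N = √(7.0151 × 10⁻⁴) = 0.026486 rad s⁻¹ ≈ 0.0265 rad s⁻¹.

0.0265 rad s⁻¹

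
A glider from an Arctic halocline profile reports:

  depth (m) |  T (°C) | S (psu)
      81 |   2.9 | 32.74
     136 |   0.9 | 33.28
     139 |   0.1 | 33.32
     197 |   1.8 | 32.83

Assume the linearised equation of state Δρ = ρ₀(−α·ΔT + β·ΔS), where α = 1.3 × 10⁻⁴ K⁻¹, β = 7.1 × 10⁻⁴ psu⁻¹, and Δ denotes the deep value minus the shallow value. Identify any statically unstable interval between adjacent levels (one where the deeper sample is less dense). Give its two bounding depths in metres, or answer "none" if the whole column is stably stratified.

139–197 m

Evaluate Δρ/ρ₀ = −αΔT + βΔS across each adjacent pair:
  81–136 m: −αΔT+βΔS = −(1.3 × 10⁻⁴)(-2.0)+(7.1 × 10⁻⁴)(+0.54) = 6.4 × 10⁻⁴ → stable
  136–139 m: −αΔT+βΔS = −(1.3 × 10⁻⁴)(-0.8)+(7.1 × 10⁻⁴)(+0.04) = 1.3 × 10⁻⁴ → stable
  139–197 m: −αΔT+βΔS = −(1.3 × 10⁻⁴)(+1.7)+(7.1 × 10⁻⁴)(-0.49) = -5.7 × 10⁻⁴ → UNSTABLE
The 139–197 m interval has Δρ < 0: lighter water underlies denser water.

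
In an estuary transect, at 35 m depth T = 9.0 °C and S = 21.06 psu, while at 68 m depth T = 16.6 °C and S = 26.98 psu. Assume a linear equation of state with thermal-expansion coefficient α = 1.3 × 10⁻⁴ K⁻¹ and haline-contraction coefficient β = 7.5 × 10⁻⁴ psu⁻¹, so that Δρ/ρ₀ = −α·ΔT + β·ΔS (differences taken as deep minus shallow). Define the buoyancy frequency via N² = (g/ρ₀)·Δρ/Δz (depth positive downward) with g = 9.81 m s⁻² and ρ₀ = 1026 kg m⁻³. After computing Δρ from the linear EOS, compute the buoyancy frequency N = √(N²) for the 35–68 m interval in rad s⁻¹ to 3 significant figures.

0.0320 rad s⁻¹

ΔT = +7.6 K, ΔS = +5.92 psu (deep − shallow).
Δρ/ρ₀ = −αΔT + βΔS = -9.88 × 10⁻⁴ + 4.44 × 10⁻³ = 3.452 × 10⁻³, so Δρ ≈ 3.542 kg m⁻³.
N² = (g/ρ₀)·Δρ/Δz = g·(Δρ/ρ₀)/Δz = 9.81 × 3.452 × 10⁻³ / 33 = 1.0262 × 10⁻³ s⁻².
N = √(1.0262 × 10⁻³) = 0.032034 rad s⁻¹ ≈ 0.0320 rad s⁻¹.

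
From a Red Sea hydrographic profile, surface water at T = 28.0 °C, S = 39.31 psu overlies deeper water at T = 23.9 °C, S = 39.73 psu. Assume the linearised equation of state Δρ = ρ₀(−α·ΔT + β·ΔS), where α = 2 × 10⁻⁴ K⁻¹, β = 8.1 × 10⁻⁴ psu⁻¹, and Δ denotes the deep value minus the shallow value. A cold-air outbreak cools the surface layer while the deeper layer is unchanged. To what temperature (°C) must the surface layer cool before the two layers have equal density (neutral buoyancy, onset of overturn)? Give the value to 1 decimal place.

Neutral buoyancy requires Δρ = 0, i.e. −α(T_deep − T_surf′) + β(S_deep − S_surf) = 0.
T_surf′ = T_deep − (β/α)·ΔS = 23.9 − (8.1 × 10⁻⁴/2 × 10⁻⁴)·(+0.42) = 22.199 °C.
Cooling required: 28.0 − (22.199) = 5.801 °C.

22.2 °C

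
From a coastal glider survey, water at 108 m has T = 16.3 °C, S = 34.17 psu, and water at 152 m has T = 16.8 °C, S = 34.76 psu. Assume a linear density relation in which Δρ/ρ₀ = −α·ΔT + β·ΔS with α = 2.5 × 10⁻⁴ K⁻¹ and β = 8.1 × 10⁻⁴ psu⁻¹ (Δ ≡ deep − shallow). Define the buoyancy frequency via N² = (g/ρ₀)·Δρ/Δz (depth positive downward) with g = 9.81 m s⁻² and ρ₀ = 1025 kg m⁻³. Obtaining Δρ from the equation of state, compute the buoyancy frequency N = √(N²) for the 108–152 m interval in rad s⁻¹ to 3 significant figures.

ΔT = +0.5 K, ΔS = +0.59 psu (deep − shallow).
Δρ/ρ₀ = −αΔT + βΔS = -1.25 × 10⁻⁴ + 4.779 × 10⁻⁴ = 3.529 × 10⁻⁴, so Δρ ≈ 0.3617 kg m⁻³.
N² = (g/ρ₀)·Δρ/Δz = g·(Δρ/ρ₀)/Δz = 9.81 × 3.529 × 10⁻⁴ / 44 = 7.8681 × 10⁻⁵ s⁻².
N = √(7.8681 × 10⁻⁵) = 8.8702 × 10⁻³ rad s⁻¹ ≈ 8.87 × 10⁻³ rad s⁻¹.

8.87 × 10⁻³ rad s⁻¹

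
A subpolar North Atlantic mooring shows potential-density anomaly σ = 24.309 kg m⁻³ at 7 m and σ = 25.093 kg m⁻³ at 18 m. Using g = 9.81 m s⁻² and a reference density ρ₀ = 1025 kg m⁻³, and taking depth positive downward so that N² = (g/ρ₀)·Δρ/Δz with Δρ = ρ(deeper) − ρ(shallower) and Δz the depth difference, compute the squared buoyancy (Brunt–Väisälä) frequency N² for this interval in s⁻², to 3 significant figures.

Δρ = 1025.093 − 1024.309 = 0.784 kg m⁻³ over Δz = 18 − 7 = 11 m.
N² = (9.81/1025) × (0.784/11) = 6.8213 × 10⁻⁴ s⁻² ≈ 6.82 × 10⁻⁴ s⁻².
A positive N² confirms static stability across the interval.

6.82 × 10⁻⁴ s⁻²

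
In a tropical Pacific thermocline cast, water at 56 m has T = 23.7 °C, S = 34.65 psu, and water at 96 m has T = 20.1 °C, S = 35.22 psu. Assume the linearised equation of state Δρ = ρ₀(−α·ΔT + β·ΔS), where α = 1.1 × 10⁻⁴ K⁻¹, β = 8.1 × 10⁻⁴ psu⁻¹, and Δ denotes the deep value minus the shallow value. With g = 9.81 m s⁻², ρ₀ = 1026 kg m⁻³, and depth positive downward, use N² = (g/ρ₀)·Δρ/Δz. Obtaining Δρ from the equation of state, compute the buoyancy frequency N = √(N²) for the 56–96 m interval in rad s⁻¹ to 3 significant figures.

0.0145 rad s⁻¹

ΔT = -3.6 K, ΔS = +0.57 psu (deep − shallow).
Δρ/ρ₀ = −αΔT + βΔS = 3.96 × 10⁻⁴ + 4.617 × 10⁻⁴ = 8.577 × 10⁻⁴, so Δρ ≈ 0.8800 kg m⁻³.
N² = (g/ρ₀)·Δρ/Δz = g·(Δρ/ρ₀)/Δz = 9.81 × 8.577 × 10⁻⁴ / 40 = 2.1035 × 10⁻⁴ s⁻².
N = √(2.1035 × 10⁻⁴) = 0.014503 rad s⁻¹ ≈ 0.0145 rad s⁻¹.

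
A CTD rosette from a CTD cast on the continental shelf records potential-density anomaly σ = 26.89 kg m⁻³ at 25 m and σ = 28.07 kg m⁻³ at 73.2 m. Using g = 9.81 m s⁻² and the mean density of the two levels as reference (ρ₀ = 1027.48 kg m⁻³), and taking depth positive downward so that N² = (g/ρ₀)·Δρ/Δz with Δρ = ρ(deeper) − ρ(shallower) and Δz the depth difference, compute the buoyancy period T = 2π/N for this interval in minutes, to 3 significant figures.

6.85 min

Δρ = 1028.07 − 1026.89 = 1.18 kg m⁻³ over Δz = 73.2 − 25 = 48.2 m.
N² = (9.81/1027.48) × (1.18/48.2) = 2.3374 × 10⁻⁴ s⁻².
N = √(2.3374 × 10⁻⁴) = 0.015289 rad s⁻¹, so T = 2π/N = 410.96 s = 6.8493 min ≈ 6.85 min.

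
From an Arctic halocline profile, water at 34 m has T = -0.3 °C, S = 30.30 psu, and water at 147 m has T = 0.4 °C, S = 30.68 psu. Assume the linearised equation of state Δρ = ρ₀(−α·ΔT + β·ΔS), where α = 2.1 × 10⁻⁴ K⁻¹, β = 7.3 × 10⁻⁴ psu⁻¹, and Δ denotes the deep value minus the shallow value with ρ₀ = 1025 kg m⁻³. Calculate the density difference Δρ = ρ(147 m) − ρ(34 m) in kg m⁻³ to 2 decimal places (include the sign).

ΔT = +0.7 K, ΔS = +0.38 psu (deep − shallow).
Δρ/ρ₀ = −(2.1 × 10⁻⁴)(+0.7) + (7.3 × 10⁻⁴)(+0.38) = 1.304 × 10⁻⁴.
Δρ = 1025 × (1.304 × 10⁻⁴) = +0.13 kg m⁻³.
Positive Δρ: denser below, stable.

+0.13 kg m⁻³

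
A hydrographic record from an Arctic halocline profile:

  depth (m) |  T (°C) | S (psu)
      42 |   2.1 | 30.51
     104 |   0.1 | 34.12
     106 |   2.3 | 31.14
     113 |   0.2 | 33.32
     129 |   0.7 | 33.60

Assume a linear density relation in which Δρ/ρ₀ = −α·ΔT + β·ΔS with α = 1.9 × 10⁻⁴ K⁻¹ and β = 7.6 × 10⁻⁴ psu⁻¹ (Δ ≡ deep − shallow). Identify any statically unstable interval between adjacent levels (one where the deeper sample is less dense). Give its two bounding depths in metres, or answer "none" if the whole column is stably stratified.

104–106 m

Evaluate Δρ/ρ₀ = −αΔT + βΔS across each adjacent pair:
  42–104 m: −αΔT+βΔS = −(1.9 × 10⁻⁴)(-2.0)+(7.6 × 10⁻⁴)(+3.61) = 3.1 × 10⁻³ → stable
  104–106 m: −αΔT+βΔS = −(1.9 × 10⁻⁴)(+2.2)+(7.6 × 10⁻⁴)(-2.98) = -2.7 × 10⁻³ → UNSTABLE
  106–113 m: −αΔT+βΔS = −(1.9 × 10⁻⁴)(-2.1)+(7.6 × 10⁻⁴)(+2.18) = 2.1 × 10⁻³ → stable
  113–129 m: −αΔT+βΔS = −(1.9 × 10⁻⁴)(+0.5)+(7.6 × 10⁻⁴)(+0.28) = 1.2 × 10⁻⁴ → stable
The 104–106 m interval has Δρ < 0: lighter water underlies denser water.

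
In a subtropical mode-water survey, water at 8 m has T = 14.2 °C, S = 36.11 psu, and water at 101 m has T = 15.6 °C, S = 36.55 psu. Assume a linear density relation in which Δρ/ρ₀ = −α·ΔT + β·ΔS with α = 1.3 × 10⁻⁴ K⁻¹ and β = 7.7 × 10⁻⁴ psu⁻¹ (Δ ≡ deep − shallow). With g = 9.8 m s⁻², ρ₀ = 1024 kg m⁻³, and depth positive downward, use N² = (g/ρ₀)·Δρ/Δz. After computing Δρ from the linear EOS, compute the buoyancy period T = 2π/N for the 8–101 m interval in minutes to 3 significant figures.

25.8 min

ΔT = +1.4 K, ΔS = +0.44 psu (deep − shallow).
Δρ/ρ₀ = −αΔT + βΔS = -1.82 × 10⁻⁴ + 3.388 × 10⁻⁴ = 1.568 × 10⁻⁴, so Δρ ≈ 0.1606 kg m⁻³.
N² = (g/ρ₀)·Δρ/Δz = g·(Δρ/ρ₀)/Δz = 9.8 × 1.568 × 10⁻⁴ / 93 = 1.6523 × 10⁻⁵ s⁻².
N = √(1.6523 × 10⁻⁵) = 4.0648 × 10⁻³ rad s⁻¹ → T = 2π/N = 1.5458 × 10³ s = 25.763 min ≈ 25.8 min.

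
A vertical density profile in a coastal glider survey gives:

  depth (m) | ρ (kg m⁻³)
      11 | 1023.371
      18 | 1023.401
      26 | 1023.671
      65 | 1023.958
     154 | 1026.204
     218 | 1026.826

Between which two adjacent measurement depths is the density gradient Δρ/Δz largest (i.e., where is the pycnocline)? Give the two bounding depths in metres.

Compute the density gradient over each adjacent pair:
  11–18 m: Δρ/Δz = 0.030/7 = 4.3 × 10⁻³ kg m⁻⁴
  18–26 m: Δρ/Δz = 0.270/8 = 0.034 kg m⁻⁴
  26–65 m: Δρ/Δz = 0.287/39 = 7.4 × 10⁻³ kg m⁻⁴
  65–154 m: Δρ/Δz = 2.246/89 = 0.025 kg m⁻⁴
  154–218 m: Δρ/Δz = 0.622/64 = 9.7 × 10⁻³ kg m⁻⁴
The largest gradient is in the 18–26 m interval — the pycnocline.

18–26 m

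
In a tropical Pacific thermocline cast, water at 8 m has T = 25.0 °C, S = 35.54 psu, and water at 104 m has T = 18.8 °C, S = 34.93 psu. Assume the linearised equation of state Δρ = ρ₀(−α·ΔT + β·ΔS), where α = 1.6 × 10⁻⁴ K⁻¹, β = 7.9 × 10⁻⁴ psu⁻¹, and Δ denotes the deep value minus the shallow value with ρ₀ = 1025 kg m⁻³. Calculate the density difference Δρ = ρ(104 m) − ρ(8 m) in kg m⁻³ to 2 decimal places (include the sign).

+0.52 kg m⁻³

ΔT = -6.2 K, ΔS = -0.61 psu (deep − shallow).
Δρ/ρ₀ = −(1.6 × 10⁻⁴)(-6.2) + (7.9 × 10⁻⁴)(-0.61) = 5.101 × 10⁻⁴.
Δρ = 1025 × (5.101 × 10⁻⁴) = +0.52 kg m⁻³.
Positive Δρ: denser below, stable.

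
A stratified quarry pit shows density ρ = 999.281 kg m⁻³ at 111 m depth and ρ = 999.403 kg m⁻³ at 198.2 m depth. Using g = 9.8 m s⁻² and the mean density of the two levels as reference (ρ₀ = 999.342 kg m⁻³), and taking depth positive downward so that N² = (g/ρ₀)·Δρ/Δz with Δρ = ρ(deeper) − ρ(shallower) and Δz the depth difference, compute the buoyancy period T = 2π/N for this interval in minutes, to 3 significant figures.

28.3 min

Δρ = 999.403 − 999.281 = 0.122 kg m⁻³ over Δz = 198.2 − 111 = 87.2 m.
N² = (9.8/999.342) × (0.122/87.2) = 1.3720 × 10⁻⁵ s⁻².
N = √(1.3720 × 10⁻⁵) = 3.7041 × 10⁻³ rad s⁻¹, so T = 2π/N = 1.6963 × 10³ s = 28.272 min ≈ 28.3 min.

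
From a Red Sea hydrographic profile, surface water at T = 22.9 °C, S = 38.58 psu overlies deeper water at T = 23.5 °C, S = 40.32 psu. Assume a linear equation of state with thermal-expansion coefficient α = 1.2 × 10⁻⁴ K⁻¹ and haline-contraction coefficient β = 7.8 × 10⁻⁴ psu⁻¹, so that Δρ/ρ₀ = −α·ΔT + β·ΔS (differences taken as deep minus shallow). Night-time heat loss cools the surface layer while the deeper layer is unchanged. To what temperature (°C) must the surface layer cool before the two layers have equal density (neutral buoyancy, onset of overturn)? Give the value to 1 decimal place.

Neutral buoyancy requires Δρ = 0, i.e. −α(T_deep − T_surf′) + β(S_deep − S_surf) = 0.
T_surf′ = T_deep − (β/α)·ΔS = 23.5 − (7.8 × 10⁻⁴/1.2 × 10⁻⁴)·(+1.74) = 12.190 °C.
Cooling required: 22.9 − (12.190) = 10.710 °C.

12.2 °C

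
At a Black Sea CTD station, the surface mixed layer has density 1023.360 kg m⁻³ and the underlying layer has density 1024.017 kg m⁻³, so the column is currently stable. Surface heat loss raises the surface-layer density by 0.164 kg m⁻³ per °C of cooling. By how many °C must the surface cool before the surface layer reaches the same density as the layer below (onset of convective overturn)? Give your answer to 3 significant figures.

4.01 °C

Density deficit of the surface layer: 1024.017 − 1023.360 = 0.657 kg m⁻³.
Required change = 0.657 / 0.164 = 4.01 °C.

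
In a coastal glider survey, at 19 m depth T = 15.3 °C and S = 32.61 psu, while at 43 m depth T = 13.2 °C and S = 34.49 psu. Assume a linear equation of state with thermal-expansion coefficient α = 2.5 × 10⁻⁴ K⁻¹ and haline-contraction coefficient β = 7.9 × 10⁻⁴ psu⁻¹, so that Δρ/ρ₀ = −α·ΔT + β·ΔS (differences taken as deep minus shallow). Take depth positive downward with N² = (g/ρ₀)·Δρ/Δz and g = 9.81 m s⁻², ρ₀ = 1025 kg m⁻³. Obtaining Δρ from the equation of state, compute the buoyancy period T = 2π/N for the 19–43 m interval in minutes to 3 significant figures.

3.65 min

ΔT = -2.1 K, ΔS = +1.88 psu (deep − shallow).
Δρ/ρ₀ = −αΔT + βΔS = 5.25 × 10⁻⁴ + 1.4852 × 10⁻³ = 2.0102 × 10⁻³, so Δρ ≈ 2.060 kg m⁻³.
N² = (g/ρ₀)·Δρ/Δz = g·(Δρ/ρ₀)/Δz = 9.81 × 2.0102 × 10⁻³ / 24 = 8.2167 × 10⁻⁴ s⁻².
N = √(8.2167 × 10⁻⁴) = 0.028665 rad s⁻¹ → T = 2π/N = 219.19 s = 3.6532 min ≈ 3.65 min.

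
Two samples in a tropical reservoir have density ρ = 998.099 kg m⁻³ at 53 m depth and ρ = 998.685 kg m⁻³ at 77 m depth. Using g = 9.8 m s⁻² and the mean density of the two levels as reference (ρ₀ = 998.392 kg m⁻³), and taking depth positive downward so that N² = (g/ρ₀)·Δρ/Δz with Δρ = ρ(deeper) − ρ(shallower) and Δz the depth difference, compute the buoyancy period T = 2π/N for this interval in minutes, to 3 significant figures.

Δρ = 998.685 − 998.099 = 0.586 kg m⁻³ over Δz = 77 − 53 = 24 m.
N² = (9.8/998.392) × (0.586/24) = 2.3967 × 10⁻⁴ s⁻².
N = √(2.3967 × 10⁻⁴) = 0.015481 rad s⁻¹, so T = 2π/N = 405.86 s = 6.7643 min ≈ 6.76 min.
Since Δρ > 0 the layer is stably stratified.

6.76 min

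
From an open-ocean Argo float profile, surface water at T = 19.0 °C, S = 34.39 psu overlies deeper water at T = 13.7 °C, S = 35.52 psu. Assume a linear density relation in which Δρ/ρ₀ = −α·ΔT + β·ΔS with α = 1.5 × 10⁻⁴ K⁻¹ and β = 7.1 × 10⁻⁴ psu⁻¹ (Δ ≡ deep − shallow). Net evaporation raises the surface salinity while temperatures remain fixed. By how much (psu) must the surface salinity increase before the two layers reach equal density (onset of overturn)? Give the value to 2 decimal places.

Neutral buoyancy requires −α(T_deep − T_surf) + β(S_deep − S_surf′) = 0.
S_surf′ = S_deep − (α/β)·ΔT = 35.52 − (1.5 × 10⁻⁴/7.1 × 10⁻⁴)·(-5.3) = 36.6397 psu.
Increase required: 36.6397 − 34.39 = 2.2497 psu.

2.25 psu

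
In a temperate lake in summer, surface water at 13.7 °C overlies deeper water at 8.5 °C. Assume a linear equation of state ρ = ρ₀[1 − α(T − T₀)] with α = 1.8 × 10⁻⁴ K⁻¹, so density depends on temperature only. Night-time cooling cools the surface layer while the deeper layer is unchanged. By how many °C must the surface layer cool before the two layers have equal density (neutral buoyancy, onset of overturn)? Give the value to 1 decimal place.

5.2 °C

With temperature the only control, equal density requires T_surf′ = T_deep.
T_surf′ = 8.5 °C.
Cooling required: 13.7 − 8.5 = 5.2 °C.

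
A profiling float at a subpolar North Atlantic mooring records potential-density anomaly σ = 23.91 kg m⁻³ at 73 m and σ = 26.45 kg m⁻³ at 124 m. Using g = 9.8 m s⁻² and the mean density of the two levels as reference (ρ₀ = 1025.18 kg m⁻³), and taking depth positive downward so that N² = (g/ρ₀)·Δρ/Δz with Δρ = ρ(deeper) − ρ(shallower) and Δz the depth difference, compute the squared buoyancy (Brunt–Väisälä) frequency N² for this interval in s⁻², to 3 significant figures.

Δρ = 1026.45 − 1023.91 = 2.54 kg m⁻³ over Δz = 124 − 73 = 51 m.
N² = (9.8/1025.18) × (2.54/51) = 4.7609 × 10⁻⁴ s⁻² ≈ 4.76 × 10⁻⁴ s⁻².

4.76 × 10⁻⁴ s⁻²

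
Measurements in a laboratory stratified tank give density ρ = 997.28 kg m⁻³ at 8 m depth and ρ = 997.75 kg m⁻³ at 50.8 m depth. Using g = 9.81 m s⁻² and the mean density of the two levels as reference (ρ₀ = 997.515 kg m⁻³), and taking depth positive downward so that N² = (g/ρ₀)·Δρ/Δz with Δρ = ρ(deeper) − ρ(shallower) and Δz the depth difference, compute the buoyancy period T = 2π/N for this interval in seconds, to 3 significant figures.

Δρ = 997.75 − 997.28 = 0.47 kg m⁻³ over Δz = 50.8 − 8 = 42.8 m.
N² = (9.81/997.515) × (0.47/42.8) = 1.0800 × 10⁻⁴ s⁻².
N = √(1.0800 × 10⁻⁴) = 0.010392 rad s⁻¹, so T = 2π/N = 604.62 s ≈ 605 s.

605 s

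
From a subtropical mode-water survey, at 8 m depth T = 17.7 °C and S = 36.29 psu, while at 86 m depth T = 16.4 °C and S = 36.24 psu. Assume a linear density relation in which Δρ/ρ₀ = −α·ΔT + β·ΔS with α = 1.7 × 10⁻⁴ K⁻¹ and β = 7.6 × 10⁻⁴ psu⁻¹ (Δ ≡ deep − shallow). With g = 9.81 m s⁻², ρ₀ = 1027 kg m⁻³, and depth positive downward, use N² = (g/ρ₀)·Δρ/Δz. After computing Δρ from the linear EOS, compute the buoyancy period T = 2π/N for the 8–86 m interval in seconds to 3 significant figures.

1.31 × 10³ s

ΔT = -1.3 K, ΔS = -0.05 psu (deep − shallow).
Δρ/ρ₀ = −αΔT + βΔS = 2.21 × 10⁻⁴ − 3.80 × 10⁻⁵ = 1.83 × 10⁻⁴, so Δρ ≈ 0.1879 kg m⁻³.
N² = (g/ρ₀)·Δρ/Δz = g·(Δρ/ρ₀)/Δz = 9.81 × 1.83 × 10⁻⁴ / 78 = 2.3016 × 10⁻⁵ s⁻².
N = √(2.3016 × 10⁻⁵) = 4.7975 × 10⁻³ rad s⁻¹ → T = 2π/N = 1.3097 × 10³ s ≈ 1.31 × 10³ s.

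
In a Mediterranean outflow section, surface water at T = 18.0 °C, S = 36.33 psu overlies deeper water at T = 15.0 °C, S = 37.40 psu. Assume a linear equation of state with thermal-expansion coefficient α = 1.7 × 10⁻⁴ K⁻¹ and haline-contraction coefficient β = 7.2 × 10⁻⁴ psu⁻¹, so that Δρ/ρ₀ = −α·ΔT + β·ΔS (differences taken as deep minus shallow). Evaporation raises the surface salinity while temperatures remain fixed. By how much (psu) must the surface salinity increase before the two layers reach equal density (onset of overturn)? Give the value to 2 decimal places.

Neutral buoyancy requires −α(T_deep − T_surf) + β(S_deep − S_surf′) = 0.
S_surf′ = S_deep − (α/β)·ΔT = 37.40 − (1.7 × 10⁻⁴/7.2 × 10⁻⁴)·(-3.0) = 38.1083 psu.
Increase required: 38.1083 − 36.33 = 1.7783 psu.

1.78 psu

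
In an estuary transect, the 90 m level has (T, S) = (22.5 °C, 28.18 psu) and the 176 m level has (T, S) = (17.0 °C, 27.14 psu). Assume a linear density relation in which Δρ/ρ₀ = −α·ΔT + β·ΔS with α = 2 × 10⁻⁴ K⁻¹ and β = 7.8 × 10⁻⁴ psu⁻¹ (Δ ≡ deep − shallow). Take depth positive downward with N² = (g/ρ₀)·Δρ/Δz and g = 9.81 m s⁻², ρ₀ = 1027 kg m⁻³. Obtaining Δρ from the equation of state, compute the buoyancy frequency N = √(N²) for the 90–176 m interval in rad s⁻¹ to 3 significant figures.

ΔT = -5.5 K, ΔS = -1.04 psu (deep − shallow).
Δρ/ρ₀ = −αΔT + βΔS = 1.10 × 10⁻³ − 8.112 × 10⁻⁴ = 2.888 × 10⁻⁴, so Δρ ≈ 0.2966 kg m⁻³.
N² = (g/ρ₀)·Δρ/Δz = g·(Δρ/ρ₀)/Δz = 9.81 × 2.888 × 10⁻⁴ / 86 = 3.2943 × 10⁻⁵ s⁻².
N = √(3.2943 × 10⁻⁵) = 5.7396 × 10⁻³ rad s⁻¹ ≈ 5.74 × 10⁻³ rad s⁻¹.

5.74 × 10⁻³ rad s⁻¹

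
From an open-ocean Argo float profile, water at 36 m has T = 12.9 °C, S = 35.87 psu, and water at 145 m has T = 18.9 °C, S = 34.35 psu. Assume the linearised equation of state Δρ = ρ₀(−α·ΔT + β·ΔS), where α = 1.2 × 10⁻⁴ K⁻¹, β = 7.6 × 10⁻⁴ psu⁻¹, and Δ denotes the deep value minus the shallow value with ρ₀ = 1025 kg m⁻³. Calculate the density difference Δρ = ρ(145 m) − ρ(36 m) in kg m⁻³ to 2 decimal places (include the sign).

ΔT = +6.0 K, ΔS = -1.52 psu (deep − shallow).
Δρ/ρ₀ = −(1.2 × 10⁻⁴)(+6.0) + (7.6 × 10⁻⁴)(-1.52) = -1.8752 × 10⁻³.
Δρ = 1025 × (-1.8752 × 10⁻³) = -1.92 kg m⁻³.
Negative Δρ: lighter below, statically unstable.

-1.92 kg m⁻³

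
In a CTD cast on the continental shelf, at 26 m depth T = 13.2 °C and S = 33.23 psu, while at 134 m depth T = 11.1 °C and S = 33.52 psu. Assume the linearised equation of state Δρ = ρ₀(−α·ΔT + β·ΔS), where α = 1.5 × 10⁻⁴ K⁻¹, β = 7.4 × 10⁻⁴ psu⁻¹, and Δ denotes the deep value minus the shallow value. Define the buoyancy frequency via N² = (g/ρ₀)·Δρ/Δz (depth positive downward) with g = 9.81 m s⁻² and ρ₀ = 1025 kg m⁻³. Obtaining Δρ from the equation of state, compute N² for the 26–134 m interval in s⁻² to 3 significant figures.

ΔT = -2.1 K, ΔS = +0.29 psu (deep − shallow).
Δρ/ρ₀ = −αΔT + βΔS = 3.15 × 10⁻⁴ + 2.146 × 10⁻⁴ = 5.296 × 10⁻⁴, so Δρ ≈ 0.5428 kg m⁻³.
N² = (g/ρ₀)·Δρ/Δz = g·(Δρ/ρ₀)/Δz = 9.81 × 5.296 × 10⁻⁴ / 108 = 4.8105 × 10⁻⁵ s⁻² ≈ 4.81 × 10⁻⁵ s⁻².

4.81 × 10⁻⁵ s⁻²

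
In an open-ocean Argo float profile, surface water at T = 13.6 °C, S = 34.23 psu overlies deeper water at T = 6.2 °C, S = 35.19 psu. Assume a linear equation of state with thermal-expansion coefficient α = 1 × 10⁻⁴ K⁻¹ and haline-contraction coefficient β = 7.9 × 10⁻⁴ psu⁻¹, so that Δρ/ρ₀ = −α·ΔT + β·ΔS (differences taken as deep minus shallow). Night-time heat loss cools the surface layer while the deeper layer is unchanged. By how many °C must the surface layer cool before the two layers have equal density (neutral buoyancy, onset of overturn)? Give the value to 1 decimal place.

15.0 °C

Neutral buoyancy requires Δρ = 0, i.e. −α(T_deep − T_surf′) + β(S_deep − S_surf) = 0.
T_surf′ = T_deep − (β/α)·ΔS = 6.2 − (7.9 × 10⁻⁴/1 × 10⁻⁴)·(+0.96) = -1.384 °C.
Cooling required: 13.6 − (-1.384) = 14.984 °C.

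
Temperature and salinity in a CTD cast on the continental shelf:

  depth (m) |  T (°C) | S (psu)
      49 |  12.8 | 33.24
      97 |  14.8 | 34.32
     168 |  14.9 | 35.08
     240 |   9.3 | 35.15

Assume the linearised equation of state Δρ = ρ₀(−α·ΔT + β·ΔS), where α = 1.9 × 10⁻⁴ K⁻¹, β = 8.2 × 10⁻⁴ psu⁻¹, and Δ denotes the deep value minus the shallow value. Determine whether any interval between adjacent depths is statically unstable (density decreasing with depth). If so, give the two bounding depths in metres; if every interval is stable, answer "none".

none

Evaluate Δρ/ρ₀ = −αΔT + βΔS across each adjacent pair:
  49–97 m: −αΔT+βΔS = −(1.9 × 10⁻⁴)(+2.0)+(8.2 × 10⁻⁴)(+1.08) = 5.1 × 10⁻⁴ → stable
  97–168 m: −αΔT+βΔS = −(1.9 × 10⁻⁴)(+0.1)+(8.2 × 10⁻⁴)(+0.76) = 6.0 × 10⁻⁴ → stable
  168–240 m: −αΔT+βΔS = −(1.9 × 10⁻⁴)(-5.6)+(8.2 × 10⁻⁴)(+0.07) = 1.1 × 10⁻³ → stable
Every interval has Δρ > 0: the column is stably stratified throughout.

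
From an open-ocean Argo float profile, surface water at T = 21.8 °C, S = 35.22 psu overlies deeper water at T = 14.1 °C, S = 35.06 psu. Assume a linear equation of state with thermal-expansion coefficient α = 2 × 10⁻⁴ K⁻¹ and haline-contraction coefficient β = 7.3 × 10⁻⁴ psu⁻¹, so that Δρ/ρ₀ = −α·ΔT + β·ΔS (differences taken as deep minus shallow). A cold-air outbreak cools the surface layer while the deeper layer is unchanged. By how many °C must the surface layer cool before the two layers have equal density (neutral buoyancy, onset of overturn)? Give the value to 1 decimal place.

7.1 °C

Neutral buoyancy requires Δρ = 0, i.e. −α(T_deep − T_surf′) + β(S_deep − S_surf) = 0.
T_surf′ = T_deep − (β/α)·ΔS = 14.1 − (7.3 × 10⁻⁴/2 × 10⁻⁴)·(-0.16) = 14.684 °C.
Cooling required: 21.8 − (14.684) = 7.116 °C.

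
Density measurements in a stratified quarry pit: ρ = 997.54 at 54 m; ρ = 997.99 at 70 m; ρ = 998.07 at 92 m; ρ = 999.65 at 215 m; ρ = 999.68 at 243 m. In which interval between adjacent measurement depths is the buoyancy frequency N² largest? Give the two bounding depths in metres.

Compute the density gradient over each adjacent pair:
  54–70 m: Δρ/Δz = 0.45/16 = 0.028 kg m⁻⁴
  70–92 m: Δρ/Δz = 0.08/22 = 3.6 × 10⁻³ kg m⁻⁴
  92–215 m: Δρ/Δz = 1.58/123 = 0.013 kg m⁻⁴
  215–243 m: Δρ/Δz = 0.03/28 = 1.1 × 10⁻³ kg m⁻⁴
The largest gradient is in the 54–70 m interval — the pycnocline.

54–70 m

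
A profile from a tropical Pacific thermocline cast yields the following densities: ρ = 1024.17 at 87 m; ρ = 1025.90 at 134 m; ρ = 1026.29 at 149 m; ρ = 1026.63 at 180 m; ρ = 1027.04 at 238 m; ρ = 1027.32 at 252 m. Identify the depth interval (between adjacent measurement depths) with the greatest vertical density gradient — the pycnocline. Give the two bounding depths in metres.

87–134 m

Compute the density gradient over each adjacent pair:
  87–134 m: Δρ/Δz = 1.73/47 = 0.037 kg m⁻⁴
  134–149 m: Δρ/Δz = 0.39/15 = 0.026 kg m⁻⁴
  149–180 m: Δρ/Δz = 0.34/31 = 0.011 kg m⁻⁴
  180–238 m: Δρ/Δz = 0.41/58 = 7.1 × 10⁻³ kg m⁻⁴
  238–252 m: Δρ/Δz = 0.28/14 = 0.020 kg m⁻⁴
The largest gradient is in the 87–134 m interval — the pycnocline.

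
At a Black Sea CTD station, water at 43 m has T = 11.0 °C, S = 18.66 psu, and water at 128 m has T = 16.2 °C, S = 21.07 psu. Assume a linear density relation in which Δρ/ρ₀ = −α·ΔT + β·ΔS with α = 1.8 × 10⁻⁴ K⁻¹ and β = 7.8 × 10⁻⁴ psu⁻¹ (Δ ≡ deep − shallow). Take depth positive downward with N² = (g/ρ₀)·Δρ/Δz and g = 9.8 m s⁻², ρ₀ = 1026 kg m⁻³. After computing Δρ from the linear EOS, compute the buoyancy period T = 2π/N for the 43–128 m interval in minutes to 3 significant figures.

10.0 min

ΔT = +5.2 K, ΔS = +2.41 psu (deep − shallow).
Δρ/ρ₀ = −αΔT + βΔS = -9.36 × 10⁻⁴ + 1.8798 × 10⁻³ = 9.438 × 10⁻⁴, so Δρ ≈ 0.9683 kg m⁻³.
N² = (g/ρ₀)·Δρ/Δz = g·(Δρ/ρ₀)/Δz = 9.8 × 9.438 × 10⁻⁴ / 85 = 1.0881 × 10⁻⁴ s⁻².
N = √(1.0881 × 10⁻⁴) = 0.010431 rad s⁻¹ → T = 2π/N = 602.36 s = 10.039 min ≈ 10.0 min.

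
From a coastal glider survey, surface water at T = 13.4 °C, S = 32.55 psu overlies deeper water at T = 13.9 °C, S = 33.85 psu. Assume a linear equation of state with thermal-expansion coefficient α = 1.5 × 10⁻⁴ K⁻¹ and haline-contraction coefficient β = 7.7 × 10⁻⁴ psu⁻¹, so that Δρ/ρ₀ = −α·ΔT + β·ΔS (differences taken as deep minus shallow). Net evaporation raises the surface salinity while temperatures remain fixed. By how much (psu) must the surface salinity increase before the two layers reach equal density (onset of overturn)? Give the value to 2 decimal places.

Neutral buoyancy requires −α(T_deep − T_surf) + β(S_deep − S_surf′) = 0.
S_surf′ = S_deep − (α/β)·ΔT = 33.85 − (1.5 × 10⁻⁴/7.7 × 10⁻⁴)·(+0.5) = 33.7526 psu.
Increase required: 33.7526 − 32.55 = 1.2026 psu.

1.20 psu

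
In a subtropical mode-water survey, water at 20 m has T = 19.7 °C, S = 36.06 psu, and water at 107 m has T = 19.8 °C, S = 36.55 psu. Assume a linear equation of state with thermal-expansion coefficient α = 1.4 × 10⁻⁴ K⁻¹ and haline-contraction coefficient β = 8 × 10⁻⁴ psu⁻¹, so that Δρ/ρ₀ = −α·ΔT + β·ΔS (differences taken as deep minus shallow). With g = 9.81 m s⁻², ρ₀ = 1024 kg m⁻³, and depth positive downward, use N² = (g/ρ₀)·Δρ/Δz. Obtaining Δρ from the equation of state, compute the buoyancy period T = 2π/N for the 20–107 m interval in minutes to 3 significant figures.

16.0 min

ΔT = +0.1 K, ΔS = +0.49 psu (deep − shallow).
Δρ/ρ₀ = −αΔT + βΔS = -1.40 × 10⁻⁵ + 3.92 × 10⁻⁴ = 3.78 × 10⁻⁴, so Δρ ≈ 0.3871 kg m⁻³.
N² = (g/ρ₀)·Δρ/Δz = g·(Δρ/ρ₀)/Δz = 9.81 × 3.78 × 10⁻⁴ / 87 = 4.2623 × 10⁻⁵ s⁻².
N = √(4.2623 × 10⁻⁵) = 6.5286 × 10⁻³ rad s⁻¹ → T = 2π/N = 962.41 s = 16.040 min ≈ 16.0 min.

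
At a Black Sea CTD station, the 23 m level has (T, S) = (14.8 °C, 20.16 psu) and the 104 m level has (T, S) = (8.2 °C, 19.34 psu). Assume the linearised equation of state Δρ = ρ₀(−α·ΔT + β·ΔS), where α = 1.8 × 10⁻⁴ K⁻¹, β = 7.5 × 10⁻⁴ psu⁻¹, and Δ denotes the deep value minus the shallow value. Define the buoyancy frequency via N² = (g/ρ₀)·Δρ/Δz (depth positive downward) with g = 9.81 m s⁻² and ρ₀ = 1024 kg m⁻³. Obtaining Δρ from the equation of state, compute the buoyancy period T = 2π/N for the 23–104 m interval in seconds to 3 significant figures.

754 s

ΔT = -6.6 K, ΔS = -0.82 psu (deep − shallow).
Δρ/ρ₀ = −αΔT + βΔS = 1.188 × 10⁻³ − 6.15 × 10⁻⁴ = 5.73 × 10⁻⁴, so Δρ ≈ 0.5868 kg m⁻³.
N² = (g/ρ₀)·Δρ/Δz = g·(Δρ/ρ₀)/Δz = 9.81 × 5.73 × 10⁻⁴ / 81 = 6.9397 × 10⁻⁵ s⁻².
N = √(6.9397 × 10⁻⁵) = 8.3305 × 10⁻³ rad s⁻¹ → T = 2π/N = 754.24 s ≈ 754 s.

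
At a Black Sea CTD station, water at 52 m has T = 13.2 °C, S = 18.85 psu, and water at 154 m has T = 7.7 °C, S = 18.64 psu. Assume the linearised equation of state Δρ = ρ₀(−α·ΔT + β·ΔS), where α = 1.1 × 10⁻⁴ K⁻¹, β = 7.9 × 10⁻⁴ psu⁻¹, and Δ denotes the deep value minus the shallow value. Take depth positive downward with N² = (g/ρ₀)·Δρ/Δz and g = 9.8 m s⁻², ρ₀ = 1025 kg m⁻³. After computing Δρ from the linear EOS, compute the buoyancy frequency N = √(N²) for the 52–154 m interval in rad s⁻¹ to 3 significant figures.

6.50 × 10⁻³ rad s⁻¹

ΔT = -5.5 K, ΔS = -0.21 psu (deep − shallow).
Δρ/ρ₀ = −αΔT + βΔS = 6.05 × 10⁻⁴ − 1.659 × 10⁻⁴ = 4.391 × 10⁻⁴, so Δρ ≈ 0.4501 kg m⁻³.
N² = (g/ρ₀)·Δρ/Δz = g·(Δρ/ρ₀)/Δz = 9.8 × 4.391 × 10⁻⁴ / 102 = 4.2188 × 10⁻⁵ s⁻².
N = √(4.2188 × 10⁻⁵) = 6.4952 × 10⁻³ rad s⁻¹ ≈ 6.50 × 10⁻³ rad s⁻¹.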